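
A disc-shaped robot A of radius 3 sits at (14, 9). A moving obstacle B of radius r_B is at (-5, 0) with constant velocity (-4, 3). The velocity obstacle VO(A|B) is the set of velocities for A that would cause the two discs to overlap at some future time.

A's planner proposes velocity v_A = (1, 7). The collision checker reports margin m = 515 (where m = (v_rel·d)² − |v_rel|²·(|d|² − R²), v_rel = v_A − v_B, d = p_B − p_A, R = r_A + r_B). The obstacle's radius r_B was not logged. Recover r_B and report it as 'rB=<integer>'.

m = 515
d = (-19, -9);  v_rel = (5, 4),  |v_rel|² = 41
v_rel×d = (5)·(-9) − (4)·(-19) = 31
since m = R²·41 − 31²:  R² = (961 + 515) / 41 = 36
R = √36 = 6  ⇒  r_B = 6 − 3 = 3

rB=3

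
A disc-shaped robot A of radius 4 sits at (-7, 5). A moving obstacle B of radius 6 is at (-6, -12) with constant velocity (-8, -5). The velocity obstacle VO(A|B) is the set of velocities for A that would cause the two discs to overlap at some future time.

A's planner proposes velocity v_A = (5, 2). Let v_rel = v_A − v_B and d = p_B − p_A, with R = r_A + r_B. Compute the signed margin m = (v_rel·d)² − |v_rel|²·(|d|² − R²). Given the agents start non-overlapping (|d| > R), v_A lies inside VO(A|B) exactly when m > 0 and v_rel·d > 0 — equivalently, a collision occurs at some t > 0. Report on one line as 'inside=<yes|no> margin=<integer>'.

d = (1, -17),  |d|² = 290;  R = 4+6 = 10,  c = 290−10² = 190
v_rel = (13, 7),  |v_rel|² = 218;  v_rel·d = (13)·(1) + (7)·(-17) = -106
218·t² + 212·t + 190 = 0  ⇒  m = (-106)² − 218·190 = -30184
m = -30184 < 0,  v_rel·d = -106 < 0  ⇒  outside

inside=no margin=-30184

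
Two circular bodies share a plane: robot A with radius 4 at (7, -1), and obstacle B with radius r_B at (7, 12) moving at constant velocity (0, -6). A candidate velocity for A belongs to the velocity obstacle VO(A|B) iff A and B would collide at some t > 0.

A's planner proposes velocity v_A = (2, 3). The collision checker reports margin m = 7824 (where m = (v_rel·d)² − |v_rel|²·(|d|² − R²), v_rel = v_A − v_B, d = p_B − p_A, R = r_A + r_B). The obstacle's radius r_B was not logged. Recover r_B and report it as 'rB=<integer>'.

m = 7824
d = (0, 13);  v_rel = (2, 9),  |v_rel|² = 85
v_rel×d = (2)·(13) − (9)·(0) = 26
since m = R²·85 − 26²:  R² = (676 + 7824) / 85 = 100
R = √100 = 10  ⇒  r_B = 10 − 4 = 6

rB=6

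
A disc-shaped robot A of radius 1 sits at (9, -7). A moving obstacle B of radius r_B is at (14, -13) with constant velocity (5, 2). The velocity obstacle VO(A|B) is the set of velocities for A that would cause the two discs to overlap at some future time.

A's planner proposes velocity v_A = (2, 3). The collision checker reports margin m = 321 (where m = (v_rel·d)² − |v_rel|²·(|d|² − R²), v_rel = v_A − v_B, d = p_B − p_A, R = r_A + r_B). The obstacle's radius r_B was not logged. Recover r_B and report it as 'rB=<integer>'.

m = 321
d = (5, -6);  v_rel = (-3, 1),  |v_rel|² = 10
v_rel×d = (-3)·(-6) − (1)·(5) = 13
since m = R²·10 − 13²:  R² = (169 + 321) / 10 = 49
R = √49 = 7  ⇒  r_B = 7 − 1 = 6

rB=6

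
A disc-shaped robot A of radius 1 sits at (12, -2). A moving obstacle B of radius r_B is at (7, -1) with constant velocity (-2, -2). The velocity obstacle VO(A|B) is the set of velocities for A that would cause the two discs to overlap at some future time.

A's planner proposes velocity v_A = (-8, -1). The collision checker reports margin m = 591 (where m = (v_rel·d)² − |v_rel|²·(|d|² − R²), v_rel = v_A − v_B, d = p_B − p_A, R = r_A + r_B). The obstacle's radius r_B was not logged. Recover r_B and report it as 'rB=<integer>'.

m = 591
d = (-5, 1);  v_rel = (-6, 1),  |v_rel|² = 37
v_rel×d = (-6)·(1) − (1)·(-5) = -1
since m = R²·37 − (-1)²:  R² = (1 + 591) / 37 = 16
R = √16 = 4  ⇒  r_B = 4 − 1 = 3

rB=3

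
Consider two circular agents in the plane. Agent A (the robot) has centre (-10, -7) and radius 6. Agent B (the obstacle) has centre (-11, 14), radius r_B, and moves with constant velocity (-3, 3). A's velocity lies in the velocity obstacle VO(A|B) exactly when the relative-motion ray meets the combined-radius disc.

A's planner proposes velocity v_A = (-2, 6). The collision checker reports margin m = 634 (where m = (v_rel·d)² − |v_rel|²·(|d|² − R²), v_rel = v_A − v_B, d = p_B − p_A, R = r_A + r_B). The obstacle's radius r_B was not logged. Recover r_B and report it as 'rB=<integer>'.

m = 634
d = (-1, 21);  v_rel = (1, 3),  |v_rel|² = 10
v_rel×d = (1)·(21) − (3)·(-1) = 24
since m = R²·10 − 24²:  R² = (576 + 634) / 10 = 121
R = √121 = 11  ⇒  r_B = 11 − 6 = 5

rB=5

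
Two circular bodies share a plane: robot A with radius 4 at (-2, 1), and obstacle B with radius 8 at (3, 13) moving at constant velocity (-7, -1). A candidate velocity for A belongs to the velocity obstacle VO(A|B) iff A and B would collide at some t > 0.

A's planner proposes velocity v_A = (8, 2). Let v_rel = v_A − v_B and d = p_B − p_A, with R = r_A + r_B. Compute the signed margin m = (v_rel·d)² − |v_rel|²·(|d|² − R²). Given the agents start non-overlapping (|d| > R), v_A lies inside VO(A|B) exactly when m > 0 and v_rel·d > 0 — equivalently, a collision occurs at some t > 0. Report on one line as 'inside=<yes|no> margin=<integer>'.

d = (5, 12),  |d|² = 169;  R = 4+8 = 12,  c = 169−12² = 25
v_rel = (15, 3),  |v_rel|² = 234;  v_rel·d = (15)·(5) + (3)·(12) = 111
234·t² − 222·t + 25 = 0  ⇒  m = 111² − 234·25 = 6471
m = 6471 > 0,  v_rel·d = 111 > 0  ⇒  inside

inside=yes margin=6471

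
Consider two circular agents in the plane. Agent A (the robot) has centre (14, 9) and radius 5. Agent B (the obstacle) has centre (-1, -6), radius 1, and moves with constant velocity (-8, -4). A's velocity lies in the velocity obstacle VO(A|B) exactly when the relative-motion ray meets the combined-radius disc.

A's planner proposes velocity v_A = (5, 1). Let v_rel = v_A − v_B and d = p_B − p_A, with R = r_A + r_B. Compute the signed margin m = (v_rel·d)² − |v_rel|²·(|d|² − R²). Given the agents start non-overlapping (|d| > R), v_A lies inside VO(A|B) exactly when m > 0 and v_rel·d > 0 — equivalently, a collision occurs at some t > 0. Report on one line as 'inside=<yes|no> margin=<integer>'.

d = (-15, -15),  |d|² = 450;  R = 5+1 = 6,  c = 450−6² = 414
v_rel = (13, 5),  |v_rel|² = 194;  v_rel·d = (13)·(-15) + (5)·(-15) = -270
194·t² + 540·t + 414 = 0  ⇒  m = (-270)² − 194·414 = -7416
m = -7416 < 0,  v_rel·d = -270 < 0  ⇒  outside

inside=no margin=-7416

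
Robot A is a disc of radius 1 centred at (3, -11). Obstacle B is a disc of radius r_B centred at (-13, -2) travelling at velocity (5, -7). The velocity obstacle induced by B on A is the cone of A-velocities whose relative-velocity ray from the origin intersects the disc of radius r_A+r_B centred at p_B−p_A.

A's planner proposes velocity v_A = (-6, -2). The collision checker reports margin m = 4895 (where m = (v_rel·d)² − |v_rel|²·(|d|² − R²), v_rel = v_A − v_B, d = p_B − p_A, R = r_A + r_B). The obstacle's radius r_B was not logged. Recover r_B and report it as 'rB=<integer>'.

m = 4895
d = (-16, 9);  v_rel = (-11, 5),  |v_rel|² = 146
v_rel×d = (-11)·(9) − (5)·(-16) = -19
since m = R²·146 − (-19)²:  R² = (361 + 4895) / 146 = 36
R = √36 = 6  ⇒  r_B = 6 − 1 = 5

rB=5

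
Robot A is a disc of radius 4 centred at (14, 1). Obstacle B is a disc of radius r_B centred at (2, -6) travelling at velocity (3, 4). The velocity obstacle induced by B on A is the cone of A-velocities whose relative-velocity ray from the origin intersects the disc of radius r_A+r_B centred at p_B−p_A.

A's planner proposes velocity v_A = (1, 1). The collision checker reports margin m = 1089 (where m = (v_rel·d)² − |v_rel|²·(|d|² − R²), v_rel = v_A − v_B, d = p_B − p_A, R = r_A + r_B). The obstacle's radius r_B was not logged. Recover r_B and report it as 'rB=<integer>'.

m = 1089
d = (-12, -7);  v_rel = (-2, -3),  |v_rel|² = 13
v_rel×d = (-2)·(-7) − (-3)·(-12) = -22
since m = R²·13 − (-22)²:  R² = (484 + 1089) / 13 = 121
R = √121 = 11  ⇒  r_B = 11 − 4 = 7

rB=7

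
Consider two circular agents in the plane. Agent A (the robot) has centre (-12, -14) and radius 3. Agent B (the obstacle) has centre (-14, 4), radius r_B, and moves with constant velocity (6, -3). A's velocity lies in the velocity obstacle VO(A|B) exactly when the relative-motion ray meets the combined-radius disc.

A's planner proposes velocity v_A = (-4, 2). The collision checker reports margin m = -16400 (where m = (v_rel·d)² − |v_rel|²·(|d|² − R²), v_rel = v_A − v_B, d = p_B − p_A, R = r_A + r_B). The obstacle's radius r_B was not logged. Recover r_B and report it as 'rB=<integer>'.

m = -16400
d = (-2, 18);  v_rel = (-10, 5),  |v_rel|² = 125
v_rel×d = (-10)·(18) − (5)·(-2) = -170
since m = R²·125 − (-170)²:  R² = (28900 + -16400) / 125 = 100
R = √100 = 10  ⇒  r_B = 10 − 3 = 7

rB=7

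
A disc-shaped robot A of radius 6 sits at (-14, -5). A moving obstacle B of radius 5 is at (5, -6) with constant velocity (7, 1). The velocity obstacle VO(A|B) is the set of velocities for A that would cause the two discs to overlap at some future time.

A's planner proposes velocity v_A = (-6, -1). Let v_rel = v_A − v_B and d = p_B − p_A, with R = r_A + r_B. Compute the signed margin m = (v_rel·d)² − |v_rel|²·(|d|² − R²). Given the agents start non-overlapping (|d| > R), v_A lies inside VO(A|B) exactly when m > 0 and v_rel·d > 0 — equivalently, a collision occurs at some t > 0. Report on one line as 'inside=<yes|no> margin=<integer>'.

d = (19, -1),  |d|² = 362;  R = 6+5 = 11,  c = 362−11² = 241
v_rel = (-13, -2),  |v_rel|² = 173;  v_rel·d = (-13)·(19) + (-2)·(-1) = -245
173·t² + 490·t + 241 = 0  ⇒  m = (-245)² − 173·241 = 18332
m = 18332 > 0,  v_rel·d = -245 < 0  ⇒  outside

inside=no margin=18332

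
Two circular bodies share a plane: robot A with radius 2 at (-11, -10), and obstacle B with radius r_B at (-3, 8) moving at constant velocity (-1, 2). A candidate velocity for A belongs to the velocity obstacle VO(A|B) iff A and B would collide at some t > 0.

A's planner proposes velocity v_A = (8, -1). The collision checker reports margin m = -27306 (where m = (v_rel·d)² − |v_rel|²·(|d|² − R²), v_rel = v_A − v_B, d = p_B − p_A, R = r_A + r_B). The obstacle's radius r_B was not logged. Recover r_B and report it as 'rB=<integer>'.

m = -27306
d = (8, 18);  v_rel = (9, -3),  |v_rel|² = 90
v_rel×d = (9)·(18) − (-3)·(8) = 186
since m = R²·90 − 186²:  R² = (34596 + -27306) / 90 = 81
R = √81 = 9  ⇒  r_B = 9 − 2 = 7

rB=7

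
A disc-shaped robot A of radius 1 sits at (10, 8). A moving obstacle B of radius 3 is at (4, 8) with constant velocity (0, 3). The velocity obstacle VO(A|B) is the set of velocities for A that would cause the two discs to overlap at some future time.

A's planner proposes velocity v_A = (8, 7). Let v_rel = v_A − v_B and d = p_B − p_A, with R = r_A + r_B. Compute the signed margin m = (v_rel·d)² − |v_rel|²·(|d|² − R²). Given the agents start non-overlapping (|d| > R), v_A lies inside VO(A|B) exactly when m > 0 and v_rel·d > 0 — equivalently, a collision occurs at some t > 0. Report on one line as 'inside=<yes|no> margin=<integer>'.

d = (-6, 0),  |d|² = 36;  R = 1+3 = 4,  c = 36−4² = 20
v_rel = (8, 4),  |v_rel|² = 80;  v_rel·d = (8)·(-6) + (4)·(0) = -48
80·t² + 96·t + 20 = 0  ⇒  m = (-48)² − 80·20 = 704
m = 704 > 0,  v_rel·d = -48 < 0  ⇒  outside

inside=no margin=704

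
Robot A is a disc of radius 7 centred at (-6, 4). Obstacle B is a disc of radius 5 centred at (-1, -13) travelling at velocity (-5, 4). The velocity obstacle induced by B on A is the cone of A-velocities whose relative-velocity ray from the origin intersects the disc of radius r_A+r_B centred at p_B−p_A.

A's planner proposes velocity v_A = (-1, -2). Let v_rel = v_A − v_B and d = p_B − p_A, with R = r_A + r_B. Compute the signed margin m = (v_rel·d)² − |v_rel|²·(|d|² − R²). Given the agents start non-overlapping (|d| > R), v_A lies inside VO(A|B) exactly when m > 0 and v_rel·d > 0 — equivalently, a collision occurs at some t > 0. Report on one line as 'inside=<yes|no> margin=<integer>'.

d = (5, -17),  |d|² = 314;  R = 7+5 = 12,  c = 314−12² = 170
v_rel = (4, -6),  |v_rel|² = 52;  v_rel·d = (4)·(5) + (-6)·(-17) = 122
52·t² − 244·t + 170 = 0  ⇒  m = 122² − 52·170 = 6044
m = 6044 > 0,  v_rel·d = 122 > 0  ⇒  inside

inside=yes margin=6044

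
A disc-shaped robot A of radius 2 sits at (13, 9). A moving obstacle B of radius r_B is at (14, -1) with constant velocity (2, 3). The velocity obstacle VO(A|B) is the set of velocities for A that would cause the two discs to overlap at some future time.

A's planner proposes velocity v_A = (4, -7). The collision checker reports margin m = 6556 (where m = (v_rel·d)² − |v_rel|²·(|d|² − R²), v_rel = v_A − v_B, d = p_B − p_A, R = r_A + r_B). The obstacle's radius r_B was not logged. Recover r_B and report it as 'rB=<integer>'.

m = 6556
d = (1, -10);  v_rel = (2, -10),  |v_rel|² = 104
v_rel×d = (2)·(-10) − (-10)·(1) = -10
since m = R²·104 − (-10)²:  R² = (100 + 6556) / 104 = 64
R = √64 = 8  ⇒  r_B = 8 − 2 = 6

rB=6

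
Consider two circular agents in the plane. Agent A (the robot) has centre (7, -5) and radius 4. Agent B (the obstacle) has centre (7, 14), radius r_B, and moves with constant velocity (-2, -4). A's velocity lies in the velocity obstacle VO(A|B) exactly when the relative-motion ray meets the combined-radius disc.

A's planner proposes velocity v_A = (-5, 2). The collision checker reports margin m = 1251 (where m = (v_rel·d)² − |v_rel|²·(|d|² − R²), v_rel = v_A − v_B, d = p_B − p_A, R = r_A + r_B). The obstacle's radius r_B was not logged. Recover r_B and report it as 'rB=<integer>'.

m = 1251
d = (0, 19);  v_rel = (-3, 6),  |v_rel|² = 45
v_rel×d = (-3)·(19) − (6)·(0) = -57
since m = R²·45 − (-57)²:  R² = (3249 + 1251) / 45 = 100
R = √100 = 10  ⇒  r_B = 10 − 4 = 6

rB=6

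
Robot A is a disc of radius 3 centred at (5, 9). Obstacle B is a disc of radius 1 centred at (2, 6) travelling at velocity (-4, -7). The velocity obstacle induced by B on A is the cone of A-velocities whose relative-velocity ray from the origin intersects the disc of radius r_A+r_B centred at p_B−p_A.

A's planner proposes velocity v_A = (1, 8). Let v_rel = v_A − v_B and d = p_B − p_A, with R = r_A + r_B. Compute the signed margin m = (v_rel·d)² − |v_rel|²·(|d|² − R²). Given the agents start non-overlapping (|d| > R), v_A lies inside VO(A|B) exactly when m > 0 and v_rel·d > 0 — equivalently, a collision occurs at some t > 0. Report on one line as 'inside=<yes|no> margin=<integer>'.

d = (-3, -3),  |d|² = 18;  R = 3+1 = 4,  c = 18−4² = 2
v_rel = (5, 15),  |v_rel|² = 250;  v_rel·d = (5)·(-3) + (15)·(-3) = -60
250·t² + 120·t + 2 = 0  ⇒  m = (-60)² − 250·2 = 3100
m = 3100 > 0,  v_rel·d = -60 < 0  ⇒  outside

inside=no margin=3100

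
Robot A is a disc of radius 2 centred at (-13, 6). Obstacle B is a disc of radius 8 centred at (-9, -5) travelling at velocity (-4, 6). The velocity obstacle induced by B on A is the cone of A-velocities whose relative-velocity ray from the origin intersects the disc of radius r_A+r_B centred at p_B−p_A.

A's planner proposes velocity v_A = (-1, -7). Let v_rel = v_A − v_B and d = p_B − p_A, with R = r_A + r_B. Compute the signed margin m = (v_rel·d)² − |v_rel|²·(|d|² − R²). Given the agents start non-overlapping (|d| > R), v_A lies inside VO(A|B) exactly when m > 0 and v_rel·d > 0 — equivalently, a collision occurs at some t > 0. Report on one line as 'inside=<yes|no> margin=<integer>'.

d = (4, -11),  |d|² = 137;  R = 2+8 = 10,  c = 137−10² = 37
v_rel = (3, -13),  |v_rel|² = 178;  v_rel·d = (3)·(4) + (-13)·(-11) = 155
178·t² − 310·t + 37 = 0  ⇒  m = 155² − 178·37 = 17439
m = 17439 > 0,  v_rel·d = 155 > 0  ⇒  inside

inside=yes margin=17439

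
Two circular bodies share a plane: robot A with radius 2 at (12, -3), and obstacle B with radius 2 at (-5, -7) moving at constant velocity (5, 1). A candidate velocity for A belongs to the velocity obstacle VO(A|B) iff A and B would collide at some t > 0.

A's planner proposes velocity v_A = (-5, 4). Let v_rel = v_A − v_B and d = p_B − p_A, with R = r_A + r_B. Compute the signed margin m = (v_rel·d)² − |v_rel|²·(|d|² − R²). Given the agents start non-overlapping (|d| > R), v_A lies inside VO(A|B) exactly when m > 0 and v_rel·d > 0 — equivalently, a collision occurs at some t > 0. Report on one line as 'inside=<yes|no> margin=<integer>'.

d = (-17, -4),  |d|² = 305;  R = 2+2 = 4,  c = 305−4² = 289
v_rel = (-10, 3),  |v_rel|² = 109;  v_rel·d = (-10)·(-17) + (3)·(-4) = 158
109·t² − 316·t + 289 = 0  ⇒  m = 158² − 109·289 = -6537
m = -6537 < 0,  v_rel·d = 158 > 0  ⇒  outside

inside=no margin=-6537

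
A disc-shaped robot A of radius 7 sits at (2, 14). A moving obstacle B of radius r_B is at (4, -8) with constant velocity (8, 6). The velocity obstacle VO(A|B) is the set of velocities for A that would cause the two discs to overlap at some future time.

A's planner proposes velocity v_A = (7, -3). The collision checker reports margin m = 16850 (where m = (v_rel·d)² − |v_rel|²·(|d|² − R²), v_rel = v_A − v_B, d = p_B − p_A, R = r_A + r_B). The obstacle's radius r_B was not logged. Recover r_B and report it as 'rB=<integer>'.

m = 16850
d = (2, -22);  v_rel = (-1, -9),  |v_rel|² = 82
v_rel×d = (-1)·(-22) − (-9)·(2) = 40
since m = R²·82 − 40²:  R² = (1600 + 16850) / 82 = 225
R = √225 = 15  ⇒  r_B = 15 − 7 = 8

rB=8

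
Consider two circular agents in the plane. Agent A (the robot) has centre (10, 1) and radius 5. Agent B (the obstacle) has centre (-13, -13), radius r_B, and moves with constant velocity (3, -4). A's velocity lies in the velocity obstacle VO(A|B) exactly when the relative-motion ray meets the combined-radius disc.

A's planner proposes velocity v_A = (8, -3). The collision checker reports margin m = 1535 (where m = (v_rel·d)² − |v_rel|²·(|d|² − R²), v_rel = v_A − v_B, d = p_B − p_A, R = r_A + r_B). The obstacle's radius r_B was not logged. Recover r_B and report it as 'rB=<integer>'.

m = 1535
d = (-23, -14);  v_rel = (5, 1),  |v_rel|² = 26
v_rel×d = (5)·(-14) − (1)·(-23) = -47
since m = R²·26 − (-47)²:  R² = (2209 + 1535) / 26 = 144
R = √144 = 12  ⇒  r_B = 12 − 5 = 7

rB=7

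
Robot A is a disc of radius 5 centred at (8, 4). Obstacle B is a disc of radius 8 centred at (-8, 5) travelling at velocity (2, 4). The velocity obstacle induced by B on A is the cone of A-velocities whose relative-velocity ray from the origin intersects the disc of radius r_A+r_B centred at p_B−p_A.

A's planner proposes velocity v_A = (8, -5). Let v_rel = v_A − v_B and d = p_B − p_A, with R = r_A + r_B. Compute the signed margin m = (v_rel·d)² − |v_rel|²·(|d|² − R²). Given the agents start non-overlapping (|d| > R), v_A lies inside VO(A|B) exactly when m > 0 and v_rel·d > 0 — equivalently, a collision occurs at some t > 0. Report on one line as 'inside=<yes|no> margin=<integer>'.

d = (-16, 1),  |d|² = 257;  R = 5+8 = 13,  c = 257−13² = 88
v_rel = (6, -9),  |v_rel|² = 117;  v_rel·d = (6)·(-16) + (-9)·(1) = -105
117·t² + 210·t + 88 = 0  ⇒  m = (-105)² − 117·88 = 729
m = 729 > 0,  v_rel·d = -105 < 0  ⇒  outside

inside=no margin=729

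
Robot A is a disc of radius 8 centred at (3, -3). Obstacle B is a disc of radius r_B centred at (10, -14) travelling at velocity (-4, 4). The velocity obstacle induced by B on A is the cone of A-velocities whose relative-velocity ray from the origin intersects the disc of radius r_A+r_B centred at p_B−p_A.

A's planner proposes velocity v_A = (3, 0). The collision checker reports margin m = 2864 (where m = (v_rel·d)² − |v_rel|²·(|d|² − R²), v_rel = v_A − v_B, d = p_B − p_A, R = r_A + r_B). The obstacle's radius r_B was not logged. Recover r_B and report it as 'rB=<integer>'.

m = 2864
d = (7, -11);  v_rel = (7, -4),  |v_rel|² = 65
v_rel×d = (7)·(-11) − (-4)·(7) = -49
since m = R²·65 − (-49)²:  R² = (2401 + 2864) / 65 = 81
R = √81 = 9  ⇒  r_B = 9 − 8 = 1

rB=1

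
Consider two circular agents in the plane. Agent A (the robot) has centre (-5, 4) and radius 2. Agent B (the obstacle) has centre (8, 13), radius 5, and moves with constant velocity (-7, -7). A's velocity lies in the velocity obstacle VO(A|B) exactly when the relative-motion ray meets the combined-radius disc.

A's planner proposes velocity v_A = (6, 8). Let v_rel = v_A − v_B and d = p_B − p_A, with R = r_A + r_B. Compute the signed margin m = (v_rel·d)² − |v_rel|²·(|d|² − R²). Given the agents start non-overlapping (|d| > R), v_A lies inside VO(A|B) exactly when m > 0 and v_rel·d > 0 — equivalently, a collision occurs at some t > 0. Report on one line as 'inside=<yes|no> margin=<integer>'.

d = (13, 9),  |d|² = 250;  R = 2+5 = 7,  c = 250−7² = 201
v_rel = (13, 15),  |v_rel|² = 394;  v_rel·d = (13)·(13) + (15)·(9) = 304
394·t² − 608·t + 201 = 0  ⇒  m = 304² − 394·201 = 13222
m = 13222 > 0,  v_rel·d = 304 > 0  ⇒  inside

inside=yes margin=13222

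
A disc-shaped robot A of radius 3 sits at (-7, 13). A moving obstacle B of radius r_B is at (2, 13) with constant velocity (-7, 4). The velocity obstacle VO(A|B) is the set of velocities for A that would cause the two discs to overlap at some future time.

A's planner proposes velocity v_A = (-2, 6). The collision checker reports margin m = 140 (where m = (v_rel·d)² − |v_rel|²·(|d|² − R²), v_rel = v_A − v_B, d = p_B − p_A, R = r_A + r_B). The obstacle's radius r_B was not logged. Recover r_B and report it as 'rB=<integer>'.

m = 140
d = (9, 0);  v_rel = (5, 2),  |v_rel|² = 29
v_rel×d = (5)·(0) − (2)·(9) = -18
since m = R²·29 − (-18)²:  R² = (324 + 140) / 29 = 16
R = √16 = 4  ⇒  r_B = 4 − 3 = 1

rB=1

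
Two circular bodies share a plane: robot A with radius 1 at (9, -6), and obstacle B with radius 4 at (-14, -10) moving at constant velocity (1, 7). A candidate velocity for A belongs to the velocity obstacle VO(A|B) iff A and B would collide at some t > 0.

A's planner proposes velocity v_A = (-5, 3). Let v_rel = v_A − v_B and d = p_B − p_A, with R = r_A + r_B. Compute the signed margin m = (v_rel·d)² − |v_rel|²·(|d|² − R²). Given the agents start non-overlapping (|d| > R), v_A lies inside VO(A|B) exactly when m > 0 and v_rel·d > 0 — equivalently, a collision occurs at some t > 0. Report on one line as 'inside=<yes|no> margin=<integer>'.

d = (-23, -4),  |d|² = 545;  R = 1+4 = 5,  c = 545−5² = 520
v_rel = (-6, -4),  |v_rel|² = 52;  v_rel·d = (-6)·(-23) + (-4)·(-4) = 154
52·t² − 308·t + 520 = 0  ⇒  m = 154² − 52·520 = -3324
m = -3324 < 0,  v_rel·d = 154 > 0  ⇒  outside

inside=no margin=-3324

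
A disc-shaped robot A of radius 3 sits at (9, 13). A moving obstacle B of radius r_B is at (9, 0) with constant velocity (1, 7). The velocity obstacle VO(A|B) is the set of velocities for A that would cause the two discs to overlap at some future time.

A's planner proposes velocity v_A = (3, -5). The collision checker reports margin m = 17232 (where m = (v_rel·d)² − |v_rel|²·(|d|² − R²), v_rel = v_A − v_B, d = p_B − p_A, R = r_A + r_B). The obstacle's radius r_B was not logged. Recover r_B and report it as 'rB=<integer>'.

m = 17232
d = (0, -13);  v_rel = (2, -12),  |v_rel|² = 148
v_rel×d = (2)·(-13) − (-12)·(0) = -26
since m = R²·148 − (-26)²:  R² = (676 + 17232) / 148 = 121
R = √121 = 11  ⇒  r_B = 11 − 3 = 8

rB=8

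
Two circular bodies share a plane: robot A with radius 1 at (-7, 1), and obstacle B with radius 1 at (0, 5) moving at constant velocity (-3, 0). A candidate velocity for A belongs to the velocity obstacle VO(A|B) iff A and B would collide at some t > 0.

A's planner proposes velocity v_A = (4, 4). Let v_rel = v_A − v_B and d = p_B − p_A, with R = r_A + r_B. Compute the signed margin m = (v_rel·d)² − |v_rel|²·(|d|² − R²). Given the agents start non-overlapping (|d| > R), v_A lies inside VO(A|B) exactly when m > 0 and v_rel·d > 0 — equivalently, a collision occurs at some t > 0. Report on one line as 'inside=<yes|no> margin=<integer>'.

d = (7, 4),  |d|² = 65;  R = 1+1 = 2,  c = 65−2² = 61
v_rel = (7, 4),  |v_rel|² = 65;  v_rel·d = (7)·(7) + (4)·(4) = 65
65·t² − 130·t + 61 = 0  ⇒  m = 65² − 65·61 = 260
m = 260 > 0,  v_rel·d = 65 > 0  ⇒  inside

inside=yes margin=260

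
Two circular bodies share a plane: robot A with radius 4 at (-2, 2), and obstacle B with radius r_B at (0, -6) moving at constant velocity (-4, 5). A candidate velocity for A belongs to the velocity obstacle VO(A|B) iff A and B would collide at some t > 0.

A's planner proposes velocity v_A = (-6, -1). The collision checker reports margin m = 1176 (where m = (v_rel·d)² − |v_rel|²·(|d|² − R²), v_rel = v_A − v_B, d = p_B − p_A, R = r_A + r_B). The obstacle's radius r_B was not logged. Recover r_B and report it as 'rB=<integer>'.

m = 1176
d = (2, -8);  v_rel = (-2, -6),  |v_rel|² = 40
v_rel×d = (-2)·(-8) − (-6)·(2) = 28
since m = R²·40 − 28²:  R² = (784 + 1176) / 40 = 49
R = √49 = 7  ⇒  r_B = 7 − 4 = 3

rB=3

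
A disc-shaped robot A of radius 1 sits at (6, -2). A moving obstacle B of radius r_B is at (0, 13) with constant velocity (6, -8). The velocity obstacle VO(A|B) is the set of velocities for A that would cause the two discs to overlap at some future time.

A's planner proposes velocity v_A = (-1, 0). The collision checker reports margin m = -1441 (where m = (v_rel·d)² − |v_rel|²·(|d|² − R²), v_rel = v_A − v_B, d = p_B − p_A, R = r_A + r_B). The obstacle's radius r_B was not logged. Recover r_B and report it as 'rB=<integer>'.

m = -1441
d = (-6, 15);  v_rel = (-7, 8),  |v_rel|² = 113
v_rel×d = (-7)·(15) − (8)·(-6) = -57
since m = R²·113 − (-57)²:  R² = (3249 + -1441) / 113 = 16
R = √16 = 4  ⇒  r_B = 4 − 1 = 3

rB=3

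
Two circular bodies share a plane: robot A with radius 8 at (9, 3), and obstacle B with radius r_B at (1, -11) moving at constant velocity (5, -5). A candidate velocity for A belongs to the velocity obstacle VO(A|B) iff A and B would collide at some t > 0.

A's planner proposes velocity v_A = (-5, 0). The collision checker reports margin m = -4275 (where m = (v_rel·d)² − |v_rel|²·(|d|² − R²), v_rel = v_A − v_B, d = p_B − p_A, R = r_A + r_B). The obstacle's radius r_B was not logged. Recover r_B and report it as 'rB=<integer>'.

m = -4275
d = (-8, -14);  v_rel = (-10, 5),  |v_rel|² = 125
v_rel×d = (-10)·(-14) − (5)·(-8) = 180
since m = R²·125 − 180²:  R² = (32400 + -4275) / 125 = 225
R = √225 = 15  ⇒  r_B = 15 − 8 = 7

rB=7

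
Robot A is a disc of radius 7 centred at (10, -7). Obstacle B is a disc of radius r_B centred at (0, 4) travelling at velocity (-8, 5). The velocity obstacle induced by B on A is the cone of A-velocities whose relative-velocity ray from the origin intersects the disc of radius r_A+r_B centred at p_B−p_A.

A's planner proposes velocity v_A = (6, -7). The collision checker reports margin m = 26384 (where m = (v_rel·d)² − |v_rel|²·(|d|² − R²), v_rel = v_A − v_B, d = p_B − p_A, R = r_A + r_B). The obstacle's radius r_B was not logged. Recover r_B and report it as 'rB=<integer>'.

m = 26384
d = (-10, 11);  v_rel = (14, -12),  |v_rel|² = 340
v_rel×d = (14)·(11) − (-12)·(-10) = 34
since m = R²·340 − 34²:  R² = (1156 + 26384) / 340 = 81
R = √81 = 9  ⇒  r_B = 9 − 7 = 2

rB=2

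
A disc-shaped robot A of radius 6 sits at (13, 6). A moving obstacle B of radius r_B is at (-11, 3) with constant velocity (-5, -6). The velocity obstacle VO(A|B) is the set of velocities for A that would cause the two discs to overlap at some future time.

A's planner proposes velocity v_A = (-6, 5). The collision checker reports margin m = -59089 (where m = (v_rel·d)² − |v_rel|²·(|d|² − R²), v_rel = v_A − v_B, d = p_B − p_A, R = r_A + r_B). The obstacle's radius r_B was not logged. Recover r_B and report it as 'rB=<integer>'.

m = -59089
d = (-24, -3);  v_rel = (-1, 11),  |v_rel|² = 122
v_rel×d = (-1)·(-3) − (11)·(-24) = 267
since m = R²·122 − 267²:  R² = (71289 + -59089) / 122 = 100
R = √100 = 10  ⇒  r_B = 10 − 6 = 4

rB=4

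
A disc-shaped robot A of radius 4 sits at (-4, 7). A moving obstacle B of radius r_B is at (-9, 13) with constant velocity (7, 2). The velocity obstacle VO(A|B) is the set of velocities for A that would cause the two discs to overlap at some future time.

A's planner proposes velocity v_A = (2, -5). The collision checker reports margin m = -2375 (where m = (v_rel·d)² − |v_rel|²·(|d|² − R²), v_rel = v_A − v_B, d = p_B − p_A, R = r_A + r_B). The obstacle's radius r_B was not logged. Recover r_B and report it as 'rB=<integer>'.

m = -2375
d = (-5, 6);  v_rel = (-5, -7),  |v_rel|² = 74
v_rel×d = (-5)·(6) − (-7)·(-5) = -65
since m = R²·74 − (-65)²:  R² = (4225 + -2375) / 74 = 25
R = √25 = 5  ⇒  r_B = 5 − 4 = 1

rB=1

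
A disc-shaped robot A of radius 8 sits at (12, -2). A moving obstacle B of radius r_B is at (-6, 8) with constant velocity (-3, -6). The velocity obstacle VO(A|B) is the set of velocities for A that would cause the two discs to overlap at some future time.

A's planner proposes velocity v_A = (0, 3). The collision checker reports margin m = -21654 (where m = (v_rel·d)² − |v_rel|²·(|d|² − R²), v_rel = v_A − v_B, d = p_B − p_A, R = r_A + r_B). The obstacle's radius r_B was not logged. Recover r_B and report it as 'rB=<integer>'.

m = -21654
d = (-18, 10);  v_rel = (3, 9),  |v_rel|² = 90
v_rel×d = (3)·(10) − (9)·(-18) = 192
since m = R²·90 − 192²:  R² = (36864 + -21654) / 90 = 169
R = √169 = 13  ⇒  r_B = 13 − 8 = 5

rB=5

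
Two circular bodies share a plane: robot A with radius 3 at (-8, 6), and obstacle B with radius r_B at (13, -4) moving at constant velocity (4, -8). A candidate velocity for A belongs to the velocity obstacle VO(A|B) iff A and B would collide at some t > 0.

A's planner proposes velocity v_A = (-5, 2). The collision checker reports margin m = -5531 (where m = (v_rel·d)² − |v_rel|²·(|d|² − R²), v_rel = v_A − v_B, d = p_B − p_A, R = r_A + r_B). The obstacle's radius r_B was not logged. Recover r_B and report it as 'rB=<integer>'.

m = -5531
d = (21, -10);  v_rel = (-9, 10),  |v_rel|² = 181
v_rel×d = (-9)·(-10) − (10)·(21) = -120
since m = R²·181 − (-120)²:  R² = (14400 + -5531) / 181 = 49
R = √49 = 7  ⇒  r_B = 7 − 3 = 4

rB=4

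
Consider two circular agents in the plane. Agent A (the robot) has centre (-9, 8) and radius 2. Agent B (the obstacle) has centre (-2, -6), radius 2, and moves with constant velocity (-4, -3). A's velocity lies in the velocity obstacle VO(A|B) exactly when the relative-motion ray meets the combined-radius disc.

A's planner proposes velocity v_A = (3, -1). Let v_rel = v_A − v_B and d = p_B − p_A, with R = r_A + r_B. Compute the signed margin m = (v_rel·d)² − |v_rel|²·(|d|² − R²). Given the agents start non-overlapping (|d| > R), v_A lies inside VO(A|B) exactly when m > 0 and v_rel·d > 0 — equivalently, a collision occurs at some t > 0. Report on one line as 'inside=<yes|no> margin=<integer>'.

d = (7, -14),  |d|² = 245;  R = 2+2 = 4,  c = 245−4² = 229
v_rel = (7, 2),  |v_rel|² = 53;  v_rel·d = (7)·(7) + (2)·(-14) = 21
53·t² − 42·t + 229 = 0  ⇒  m = 21² − 53·229 = -11696
m = -11696 < 0,  v_rel·d = 21 > 0  ⇒  outside

inside=no margin=-11696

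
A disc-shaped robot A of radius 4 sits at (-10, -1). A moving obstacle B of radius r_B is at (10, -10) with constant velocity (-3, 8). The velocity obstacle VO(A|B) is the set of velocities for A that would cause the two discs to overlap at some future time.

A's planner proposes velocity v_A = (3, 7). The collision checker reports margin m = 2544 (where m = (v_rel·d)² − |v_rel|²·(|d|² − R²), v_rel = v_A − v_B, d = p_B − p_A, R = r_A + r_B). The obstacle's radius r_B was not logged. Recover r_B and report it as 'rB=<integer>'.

m = 2544
d = (20, -9);  v_rel = (6, -1),  |v_rel|² = 37
v_rel×d = (6)·(-9) − (-1)·(20) = -34
since m = R²·37 − (-34)²:  R² = (1156 + 2544) / 37 = 100
R = √100 = 10  ⇒  r_B = 10 − 4 = 6

rB=6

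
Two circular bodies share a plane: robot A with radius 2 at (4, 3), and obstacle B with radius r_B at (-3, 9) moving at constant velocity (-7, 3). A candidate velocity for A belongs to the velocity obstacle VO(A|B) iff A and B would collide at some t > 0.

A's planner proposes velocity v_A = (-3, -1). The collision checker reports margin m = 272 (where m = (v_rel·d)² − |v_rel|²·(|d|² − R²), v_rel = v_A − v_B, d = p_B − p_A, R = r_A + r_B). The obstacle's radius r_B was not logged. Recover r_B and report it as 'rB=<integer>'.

m = 272
d = (-7, 6);  v_rel = (4, -4),  |v_rel|² = 32
v_rel×d = (4)·(6) − (-4)·(-7) = -4
since m = R²·32 − (-4)²:  R² = (16 + 272) / 32 = 9
R = √9 = 3  ⇒  r_B = 3 − 2 = 1

rB=1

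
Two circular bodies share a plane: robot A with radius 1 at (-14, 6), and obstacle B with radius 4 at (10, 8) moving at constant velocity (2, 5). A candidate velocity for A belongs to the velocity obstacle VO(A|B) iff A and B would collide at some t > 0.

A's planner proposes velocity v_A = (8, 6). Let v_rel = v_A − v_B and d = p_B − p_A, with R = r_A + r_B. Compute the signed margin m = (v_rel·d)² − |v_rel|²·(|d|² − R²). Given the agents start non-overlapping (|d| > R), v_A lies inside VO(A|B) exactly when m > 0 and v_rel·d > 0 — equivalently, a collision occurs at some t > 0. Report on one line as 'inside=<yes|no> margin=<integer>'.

d = (24, 2),  |d|² = 580;  R = 1+4 = 5,  c = 580−5² = 555
v_rel = (6, 1),  |v_rel|² = 37;  v_rel·d = (6)·(24) + (1)·(2) = 146
37·t² − 292·t + 555 = 0  ⇒  m = 146² − 37·555 = 781
m = 781 > 0,  v_rel·d = 146 > 0  ⇒  inside

inside=yes margin=781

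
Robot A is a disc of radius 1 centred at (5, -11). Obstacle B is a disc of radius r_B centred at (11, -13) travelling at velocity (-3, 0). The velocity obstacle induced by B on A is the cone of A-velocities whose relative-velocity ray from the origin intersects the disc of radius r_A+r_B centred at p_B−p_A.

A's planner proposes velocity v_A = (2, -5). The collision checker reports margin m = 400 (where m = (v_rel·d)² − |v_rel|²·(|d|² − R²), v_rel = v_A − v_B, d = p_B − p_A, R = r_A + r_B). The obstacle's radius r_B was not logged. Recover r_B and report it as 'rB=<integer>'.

m = 400
d = (6, -2);  v_rel = (5, -5),  |v_rel|² = 50
v_rel×d = (5)·(-2) − (-5)·(6) = 20
since m = R²·50 − 20²:  R² = (400 + 400) / 50 = 16
R = √16 = 4  ⇒  r_B = 4 − 1 = 3

rB=3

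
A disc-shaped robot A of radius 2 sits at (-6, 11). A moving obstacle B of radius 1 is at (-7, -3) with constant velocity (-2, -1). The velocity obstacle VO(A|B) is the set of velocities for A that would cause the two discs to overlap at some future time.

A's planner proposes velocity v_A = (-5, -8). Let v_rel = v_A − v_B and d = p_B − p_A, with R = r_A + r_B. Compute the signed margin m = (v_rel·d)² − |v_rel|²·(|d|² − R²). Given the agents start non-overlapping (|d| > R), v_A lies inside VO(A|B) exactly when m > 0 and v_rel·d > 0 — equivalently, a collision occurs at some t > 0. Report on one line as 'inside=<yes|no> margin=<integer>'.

d = (-1, -14),  |d|² = 197;  R = 2+1 = 3,  c = 197−3² = 188
v_rel = (-3, -7),  |v_rel|² = 58;  v_rel·d = (-3)·(-1) + (-7)·(-14) = 101
58·t² − 202·t + 188 = 0  ⇒  m = 101² − 58·188 = -703
m = -703 < 0,  v_rel·d = 101 > 0  ⇒  outside

inside=no margin=-703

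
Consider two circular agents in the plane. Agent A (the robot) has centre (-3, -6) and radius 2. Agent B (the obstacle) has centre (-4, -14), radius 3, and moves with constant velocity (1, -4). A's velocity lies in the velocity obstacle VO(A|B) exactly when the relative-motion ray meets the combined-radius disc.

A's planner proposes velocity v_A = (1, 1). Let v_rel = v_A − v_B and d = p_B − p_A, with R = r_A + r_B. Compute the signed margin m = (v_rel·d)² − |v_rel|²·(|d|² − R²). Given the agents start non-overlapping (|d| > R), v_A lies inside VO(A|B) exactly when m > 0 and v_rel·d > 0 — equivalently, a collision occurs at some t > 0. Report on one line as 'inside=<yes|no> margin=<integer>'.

d = (-1, -8),  |d|² = 65;  R = 2+3 = 5,  c = 65−5² = 40
v_rel = (0, 5),  |v_rel|² = 25;  v_rel·d = (0)·(-1) + (5)·(-8) = -40
25·t² + 80·t + 40 = 0  ⇒  m = (-40)² − 25·40 = 600
m = 600 > 0,  v_rel·d = -40 < 0  ⇒  outside

inside=no margin=600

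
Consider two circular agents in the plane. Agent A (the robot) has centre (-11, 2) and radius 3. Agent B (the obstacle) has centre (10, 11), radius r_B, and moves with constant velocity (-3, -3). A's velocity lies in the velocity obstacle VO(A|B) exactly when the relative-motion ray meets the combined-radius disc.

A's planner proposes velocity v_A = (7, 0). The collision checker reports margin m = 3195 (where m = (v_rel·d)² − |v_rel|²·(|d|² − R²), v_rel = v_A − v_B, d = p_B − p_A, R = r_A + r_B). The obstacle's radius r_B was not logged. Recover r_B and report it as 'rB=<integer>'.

m = 3195
d = (21, 9);  v_rel = (10, 3),  |v_rel|² = 109
v_rel×d = (10)·(9) − (3)·(21) = 27
since m = R²·109 − 27²:  R² = (729 + 3195) / 109 = 36
R = √36 = 6  ⇒  r_B = 6 − 3 = 3

rB=3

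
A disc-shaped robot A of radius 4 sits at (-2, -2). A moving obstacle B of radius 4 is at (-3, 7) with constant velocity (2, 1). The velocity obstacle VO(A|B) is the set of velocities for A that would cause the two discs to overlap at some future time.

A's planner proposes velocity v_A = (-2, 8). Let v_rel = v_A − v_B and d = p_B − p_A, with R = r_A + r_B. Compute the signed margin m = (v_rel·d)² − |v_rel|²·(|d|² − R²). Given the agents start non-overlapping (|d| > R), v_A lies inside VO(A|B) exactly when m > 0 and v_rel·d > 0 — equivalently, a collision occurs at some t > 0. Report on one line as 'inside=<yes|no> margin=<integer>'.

d = (-1, 9),  |d|² = 82;  R = 4+4 = 8,  c = 82−8² = 18
v_rel = (-4, 7),  |v_rel|² = 65;  v_rel·d = (-4)·(-1) + (7)·(9) = 67
65·t² − 134·t + 18 = 0  ⇒  m = 67² − 65·18 = 3319
m = 3319 > 0,  v_rel·d = 67 > 0  ⇒  inside

inside=yes margin=3319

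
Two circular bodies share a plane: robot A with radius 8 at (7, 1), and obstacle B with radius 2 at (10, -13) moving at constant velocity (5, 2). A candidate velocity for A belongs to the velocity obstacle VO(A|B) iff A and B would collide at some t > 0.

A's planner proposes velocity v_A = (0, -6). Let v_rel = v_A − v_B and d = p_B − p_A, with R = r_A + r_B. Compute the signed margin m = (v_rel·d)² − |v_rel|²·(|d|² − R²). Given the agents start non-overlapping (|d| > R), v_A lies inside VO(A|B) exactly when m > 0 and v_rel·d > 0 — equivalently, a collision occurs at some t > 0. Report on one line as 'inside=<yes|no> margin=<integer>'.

d = (3, -14),  |d|² = 205;  R = 8+2 = 10,  c = 205−10² = 105
v_rel = (-5, -8),  |v_rel|² = 89;  v_rel·d = (-5)·(3) + (-8)·(-14) = 97
89·t² − 194·t + 105 = 0  ⇒  m = 97² − 89·105 = 64
m = 64 > 0,  v_rel·d = 97 > 0  ⇒  inside

inside=yes margin=64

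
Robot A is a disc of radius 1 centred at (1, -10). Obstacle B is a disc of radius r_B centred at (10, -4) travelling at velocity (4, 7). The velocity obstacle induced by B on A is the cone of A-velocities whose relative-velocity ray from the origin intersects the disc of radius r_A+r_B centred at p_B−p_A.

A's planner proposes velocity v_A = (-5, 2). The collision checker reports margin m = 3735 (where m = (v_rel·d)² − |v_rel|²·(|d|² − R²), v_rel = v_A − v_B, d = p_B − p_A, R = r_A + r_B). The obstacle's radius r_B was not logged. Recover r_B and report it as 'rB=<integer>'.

m = 3735
d = (9, 6);  v_rel = (-9, -5),  |v_rel|² = 106
v_rel×d = (-9)·(6) − (-5)·(9) = -9
since m = R²·106 − (-9)²:  R² = (81 + 3735) / 106 = 36
R = √36 = 6  ⇒  r_B = 6 − 1 = 5

rB=5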